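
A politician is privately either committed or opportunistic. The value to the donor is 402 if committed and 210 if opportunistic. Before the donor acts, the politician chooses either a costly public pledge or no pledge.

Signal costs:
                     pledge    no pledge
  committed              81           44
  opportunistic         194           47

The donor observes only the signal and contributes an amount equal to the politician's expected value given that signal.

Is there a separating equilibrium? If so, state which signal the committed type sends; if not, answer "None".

None

Try committed → pledge, opportunistic → no pledge:
  If types separate, pledge earns payment 402 and no pledge earns 210.
  Committed: pledge gives 402 − 81 = 321; no pledge gives 210 − 44 = 166. No deviation. ✓
  Opportunistic: no pledge gives 210 − 47 = 163; pledge gives 402 − 194 = 208. Would deviate. ✗
Try committed → no pledge, opportunistic → pledge:
  If types separate, no pledge earns payment 402 and pledge earns 210.
  Committed: no pledge gives 402 − 44 = 358; pledge gives 210 − 81 = 129. No deviation. ✓
  Opportunistic: pledge gives 210 − 194 = 16; no pledge gives 402 − 47 = 355. Would deviate. ✗
Neither assignment is incentive-compatible.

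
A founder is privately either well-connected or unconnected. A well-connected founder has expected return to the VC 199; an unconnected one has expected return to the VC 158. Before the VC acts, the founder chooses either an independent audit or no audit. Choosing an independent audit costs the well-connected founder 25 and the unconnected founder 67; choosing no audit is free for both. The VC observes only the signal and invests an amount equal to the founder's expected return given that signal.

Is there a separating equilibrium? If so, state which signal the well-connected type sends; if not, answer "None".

Try well-connected → audit, unconnected → no audit:
  Under separation the VC infers type exactly: audit → well-connected (pays 199), no audit → unconnected (pays 158).
  Well-connected: audit gives 199 − 25 = 174; no audit gives 158 − 0 = 158. No deviation. ✓
  Unconnected: no audit gives 158 − 0 = 158; audit gives 199 − 67 = 132. No deviation. ✓
Both hold — the well-connected type sends audit.

audit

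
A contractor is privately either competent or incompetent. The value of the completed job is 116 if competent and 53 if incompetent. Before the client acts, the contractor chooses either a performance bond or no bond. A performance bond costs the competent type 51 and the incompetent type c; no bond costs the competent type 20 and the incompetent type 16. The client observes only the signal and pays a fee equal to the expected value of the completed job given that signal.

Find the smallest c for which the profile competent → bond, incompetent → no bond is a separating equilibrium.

79

Under separation: bond → competent (pays 116); no bond → incompetent (pays 53).
Competent: 116 − 51 = 65 ≥ 53 − 20 = 33. Holds regardless of c. ✓
Incompetent: 53 − 16 ≥ 116 − c, so c ≥ 116 − 37 = 79.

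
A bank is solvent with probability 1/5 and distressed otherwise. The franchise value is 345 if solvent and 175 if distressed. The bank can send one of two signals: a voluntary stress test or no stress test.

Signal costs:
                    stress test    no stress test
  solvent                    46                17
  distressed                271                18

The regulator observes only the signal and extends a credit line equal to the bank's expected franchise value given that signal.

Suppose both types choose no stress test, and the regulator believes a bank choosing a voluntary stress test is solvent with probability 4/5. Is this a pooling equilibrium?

No

At the pooled signal (no stress test) the regulator holds the prior 1/5 and pays 1/5·345 + 4/5·175 = 209. Off-path (stress test) belief 4/5 gives 4/5·345 + 1/5·175 = 311.
Solvent: no stress test gives 209 − 17 = 192; stress test gives 311 − 46 = 265. Deviates. ✗
Distressed: no stress test gives 209 − 18 = 191; stress test gives 311 − 271 = 40. Stays. ✓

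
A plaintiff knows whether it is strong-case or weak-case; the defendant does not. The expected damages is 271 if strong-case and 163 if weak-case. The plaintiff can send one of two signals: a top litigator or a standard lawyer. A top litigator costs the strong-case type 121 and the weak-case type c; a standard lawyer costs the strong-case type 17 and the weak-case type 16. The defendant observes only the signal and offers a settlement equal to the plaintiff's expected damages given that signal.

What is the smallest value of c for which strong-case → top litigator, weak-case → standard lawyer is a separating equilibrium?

Under separation: top litigator → strong-case (pays 271); standard lawyer → weak-case (pays 163).
Strong-case: 271 − 121 = 150 ≥ 163 − 17 = 146. Holds regardless of c. ✓
Weak-case: 163 − 16 ≥ 271 − c, so c ≥ 271 − 147 = 124.

124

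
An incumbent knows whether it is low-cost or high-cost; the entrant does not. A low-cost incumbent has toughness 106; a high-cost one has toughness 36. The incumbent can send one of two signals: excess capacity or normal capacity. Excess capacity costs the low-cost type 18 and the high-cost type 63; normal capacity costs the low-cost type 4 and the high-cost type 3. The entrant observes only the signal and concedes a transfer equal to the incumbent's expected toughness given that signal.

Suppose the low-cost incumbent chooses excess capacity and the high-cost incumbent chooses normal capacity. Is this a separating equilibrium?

No

If types separate, excess capacity earns payment 106 and normal capacity earns 36.
Low-cost: excess capacity gives 106 − 18 = 88; normal capacity gives 36 − 4 = 32. No deviation. ✓
High-cost: normal capacity gives 36 − 3 = 33; excess capacity gives 106 − 63 = 43. Would deviate. ✗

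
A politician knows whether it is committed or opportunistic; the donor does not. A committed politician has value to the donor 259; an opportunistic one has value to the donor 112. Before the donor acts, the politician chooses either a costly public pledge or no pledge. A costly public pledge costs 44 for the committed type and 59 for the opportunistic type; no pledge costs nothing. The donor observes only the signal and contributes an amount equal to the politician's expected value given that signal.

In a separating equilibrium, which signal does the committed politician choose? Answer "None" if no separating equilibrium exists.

Try committed → pledge, opportunistic → no pledge:
  Under separation the donor infers type exactly: pledge → committed (pays 259), no pledge → opportunistic (pays 112).
  Committed: pledge gives 259 − 44 = 215; no pledge gives 112 − 0 = 112. No deviation. ✓
  Opportunistic: no pledge gives 112 − 0 = 112; pledge gives 259 − 59 = 200. Would deviate. ✗
Try committed → no pledge, opportunistic → pledge:
  Under separation the donor infers type exactly: no pledge → committed (pays 259), pledge → opportunistic (pays 112).
  Committed: no pledge gives 259 − 0 = 259; pledge gives 112 − 44 = 68. No deviation. ✓
  Opportunistic: pledge gives 112 − 59 = 53; no pledge gives 259 − 0 = 259. Would deviate. ✗
Neither assignment is incentive-compatible.

None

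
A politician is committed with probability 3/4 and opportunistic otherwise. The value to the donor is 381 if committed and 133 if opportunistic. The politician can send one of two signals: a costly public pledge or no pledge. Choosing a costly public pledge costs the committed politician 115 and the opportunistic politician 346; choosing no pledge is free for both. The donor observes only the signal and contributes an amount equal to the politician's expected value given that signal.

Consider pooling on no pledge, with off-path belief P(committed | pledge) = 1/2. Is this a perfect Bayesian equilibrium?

At the pooled signal (no pledge) the donor holds the prior 3/4 and pays 3/4·381 + 1/4·133 = 319. Off-path (pledge) belief 1/2 gives 1/2·381 + 1/2·133 = 257.
Committed: no pledge gives 319 − 0 = 319; pledge gives 257 − 115 = 142. Stays. ✓
Opportunistic: no pledge gives 319 − 0 = 319; pledge gives 257 − 346 = -89. Stays. ✓

Yes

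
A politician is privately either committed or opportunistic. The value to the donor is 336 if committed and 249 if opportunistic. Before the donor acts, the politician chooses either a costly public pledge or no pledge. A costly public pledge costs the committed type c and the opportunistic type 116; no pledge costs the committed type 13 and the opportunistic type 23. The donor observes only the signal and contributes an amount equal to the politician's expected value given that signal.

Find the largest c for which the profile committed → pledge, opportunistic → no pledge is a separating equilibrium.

Under separation: pledge → committed (pays 336); no pledge → opportunistic (pays 249).
Opportunistic: 249 − 23 = 226 ≥ 336 − 116 = 220. Holds regardless of c. ✓
Committed: 336 − c ≥ 249 − 13, so c ≤ 336 − 236 = 100.

100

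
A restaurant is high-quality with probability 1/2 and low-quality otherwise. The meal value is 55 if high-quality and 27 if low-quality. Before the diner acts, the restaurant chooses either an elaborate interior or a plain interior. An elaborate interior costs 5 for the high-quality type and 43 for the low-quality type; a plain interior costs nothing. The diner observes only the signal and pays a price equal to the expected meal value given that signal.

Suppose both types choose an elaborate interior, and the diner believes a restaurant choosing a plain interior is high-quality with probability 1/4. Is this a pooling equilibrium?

No

At the pooled signal (elaborate interior) the diner holds the prior 1/2 and pays 1/2·55 + 1/2·27 = 41. Off-path (plain interior) belief 1/4 gives 1/4·55 + 3/4·27 = 34.
High-quality: elaborate interior gives 41 − 5 = 36; plain interior gives 34 − 0 = 34. Stays. ✓
Low-quality: elaborate interior gives 41 − 43 = -2; plain interior gives 34 − 0 = 34. Deviates. ✗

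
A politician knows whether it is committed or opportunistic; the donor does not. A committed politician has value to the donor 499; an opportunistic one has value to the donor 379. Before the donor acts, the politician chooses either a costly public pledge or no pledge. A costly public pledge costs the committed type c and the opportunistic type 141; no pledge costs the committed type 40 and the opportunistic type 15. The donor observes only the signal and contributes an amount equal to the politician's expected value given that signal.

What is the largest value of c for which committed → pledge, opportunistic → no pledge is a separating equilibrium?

Under separation: pledge → committed (pays 499); no pledge → opportunistic (pays 379).
Opportunistic: 379 − 15 = 364 ≥ 499 − 141 = 358. Holds regardless of c. ✓
Committed: 499 − c ≥ 379 − 40, so c ≤ 499 − 339 = 160.

160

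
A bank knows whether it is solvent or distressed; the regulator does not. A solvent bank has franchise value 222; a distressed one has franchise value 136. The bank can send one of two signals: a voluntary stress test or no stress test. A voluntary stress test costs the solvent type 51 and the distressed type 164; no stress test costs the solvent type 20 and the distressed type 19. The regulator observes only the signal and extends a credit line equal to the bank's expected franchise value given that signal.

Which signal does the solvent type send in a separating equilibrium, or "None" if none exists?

Try solvent → stress test, distressed → no stress test:
  If types separate, stress test earns payment 222 and no stress test earns 136.
  Solvent: stress test gives 222 − 51 = 171; no stress test gives 136 − 20 = 116. No deviation. ✓
  Distressed: no stress test gives 136 − 19 = 117; stress test gives 222 − 164 = 58. No deviation. ✓
Both hold — the solvent type sends stress test.

stress test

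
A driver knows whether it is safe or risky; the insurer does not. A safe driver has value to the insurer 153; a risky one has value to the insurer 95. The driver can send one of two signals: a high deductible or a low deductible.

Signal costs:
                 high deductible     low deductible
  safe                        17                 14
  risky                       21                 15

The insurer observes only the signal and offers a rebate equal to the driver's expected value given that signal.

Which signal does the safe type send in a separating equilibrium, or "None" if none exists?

None

Try safe → high deductible, risky → low deductible:
  Under separation the insurer infers type exactly: high deductible → safe (pays 153), low deductible → risky (pays 95).
  Safe: high deductible gives 153 − 17 = 136; low deductible gives 95 − 14 = 81. No deviation. ✓
  Risky: low deductible gives 95 − 15 = 80; high deductible gives 153 − 21 = 132. Would deviate. ✗
Try safe → low deductible, risky → high deductible:
  Under separation the insurer infers type exactly: low deductible → safe (pays 153), high deductible → risky (pays 95).
  Safe: low deductible gives 153 − 14 = 139; high deductible gives 95 − 17 = 78. No deviation. ✓
  Risky: high deductible gives 95 − 21 = 74; low deductible gives 153 − 15 = 138. Would deviate. ✗
Neither assignment is incentive-compatible.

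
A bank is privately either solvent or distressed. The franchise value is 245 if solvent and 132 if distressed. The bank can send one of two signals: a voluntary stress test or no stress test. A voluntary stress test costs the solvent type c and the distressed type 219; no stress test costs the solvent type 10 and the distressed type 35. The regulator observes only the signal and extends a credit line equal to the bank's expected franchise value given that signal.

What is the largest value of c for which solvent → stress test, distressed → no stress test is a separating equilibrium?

123

Under separation: stress test → solvent (pays 245); no stress test → distressed (pays 132).
Distressed: 132 − 35 = 97 ≥ 245 − 219 = 26. Holds regardless of c. ✓
Solvent: 245 − c ≥ 132 − 10, so c ≤ 245 − 122 = 123.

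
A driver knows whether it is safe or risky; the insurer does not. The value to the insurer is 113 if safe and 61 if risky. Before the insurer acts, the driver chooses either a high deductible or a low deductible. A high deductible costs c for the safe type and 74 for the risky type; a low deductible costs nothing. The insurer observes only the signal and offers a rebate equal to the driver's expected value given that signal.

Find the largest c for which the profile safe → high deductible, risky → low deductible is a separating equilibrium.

Under separation: high deductible → safe (pays 113); low deductible → risky (pays 61).
Risky: 61 − 0 = 61 ≥ 113 − 74 = 39. Holds regardless of c. ✓
Safe: 113 − c ≥ 61 − 0, so c ≤ 113 − 61 = 52.

52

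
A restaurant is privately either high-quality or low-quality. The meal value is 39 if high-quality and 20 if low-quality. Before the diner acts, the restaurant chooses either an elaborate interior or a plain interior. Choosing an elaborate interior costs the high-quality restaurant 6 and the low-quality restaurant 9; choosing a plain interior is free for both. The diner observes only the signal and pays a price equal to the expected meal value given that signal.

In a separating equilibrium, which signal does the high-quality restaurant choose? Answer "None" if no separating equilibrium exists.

Try high-quality → elaborate interior, low-quality → plain interior:
  Under separation the diner infers type exactly: elaborate interior → high-quality (pays 39), plain interior → low-quality (pays 20).
  High-quality: elaborate interior gives 39 − 6 = 33; plain interior gives 20 − 0 = 20. No deviation. ✓
  Low-quality: plain interior gives 20 − 0 = 20; elaborate interior gives 39 − 9 = 30. Would deviate. ✗
Try high-quality → plain interior, low-quality → elaborate interior:
  Under separation the diner infers type exactly: plain interior → high-quality (pays 39), elaborate interior → low-quality (pays 20).
  High-quality: plain interior gives 39 − 0 = 39; elaborate interior gives 20 − 6 = 14. No deviation. ✓
  Low-quality: elaborate interior gives 20 − 9 = 11; plain interior gives 39 − 0 = 39. Would deviate. ✗
Neither assignment is incentive-compatible.

None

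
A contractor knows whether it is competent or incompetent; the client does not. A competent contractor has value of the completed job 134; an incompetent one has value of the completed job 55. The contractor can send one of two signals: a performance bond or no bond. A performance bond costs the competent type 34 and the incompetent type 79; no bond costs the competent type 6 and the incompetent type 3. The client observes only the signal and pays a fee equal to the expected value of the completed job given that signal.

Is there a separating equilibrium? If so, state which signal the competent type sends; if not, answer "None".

Try competent → bond, incompetent → no bond:
  Under separation the client infers type exactly: bond → competent (pays 134), no bond → incompetent (pays 55).
  Competent: bond gives 134 − 34 = 100; no bond gives 55 − 6 = 49. No deviation. ✓
  Incompetent: no bond gives 55 − 3 = 52; bond gives 134 − 79 = 55. Would deviate. ✗
Try competent → no bond, incompetent → bond:
  Under separation the client infers type exactly: no bond → competent (pays 134), bond → incompetent (pays 55).
  Competent: no bond gives 134 − 6 = 128; bond gives 55 − 34 = 21. No deviation. ✓
  Incompetent: bond gives 55 − 79 = -24; no bond gives 134 − 3 = 131. Would deviate. ✗
Neither assignment is incentive-compatible.

None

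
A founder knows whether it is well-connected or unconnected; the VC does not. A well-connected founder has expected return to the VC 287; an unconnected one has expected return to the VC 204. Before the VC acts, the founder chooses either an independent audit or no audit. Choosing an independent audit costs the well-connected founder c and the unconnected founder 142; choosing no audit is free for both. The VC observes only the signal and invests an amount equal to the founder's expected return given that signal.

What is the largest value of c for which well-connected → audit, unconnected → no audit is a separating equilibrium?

Under separation: audit → well-connected (pays 287); no audit → unconnected (pays 204).
Unconnected: 204 − 0 = 204 ≥ 287 − 142 = 145. Holds regardless of c. ✓
Well-connected: 287 − c ≥ 204 − 0, so c ≤ 287 − 204 = 83.

83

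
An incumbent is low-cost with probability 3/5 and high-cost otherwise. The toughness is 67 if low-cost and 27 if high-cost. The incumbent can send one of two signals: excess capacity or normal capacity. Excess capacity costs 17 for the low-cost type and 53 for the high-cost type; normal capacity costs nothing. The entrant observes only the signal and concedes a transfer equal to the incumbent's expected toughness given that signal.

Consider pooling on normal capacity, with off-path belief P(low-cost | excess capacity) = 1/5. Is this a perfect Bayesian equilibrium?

Yes

On the equilibrium path (normal capacity) the entrant holds the prior 3/5 and pays 3/5·67 + 2/5·27 = 51. Off-path (excess capacity) belief 1/5 gives 1/5·67 + 4/5·27 = 35.
Low-cost: normal capacity gives 51 − 0 = 51; excess capacity gives 35 − 17 = 18. Stays. ✓
High-cost: normal capacity gives 51 − 0 = 51; excess capacity gives 35 − 53 = -18. Stays. ✓
Beliefs are Bayes-consistent on-path and both types best-respond.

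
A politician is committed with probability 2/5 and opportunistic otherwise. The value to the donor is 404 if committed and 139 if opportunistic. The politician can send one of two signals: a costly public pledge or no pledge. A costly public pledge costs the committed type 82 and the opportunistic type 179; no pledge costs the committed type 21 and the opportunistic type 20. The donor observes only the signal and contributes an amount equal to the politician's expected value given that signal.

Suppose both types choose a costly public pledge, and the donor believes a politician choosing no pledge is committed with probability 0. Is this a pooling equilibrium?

No

On the equilibrium path (pledge) the donor holds the prior 2/5 and pays 2/5·404 + 3/5·139 = 245. Off-path (no pledge) belief 0 gives 0·404 + 1·139 = 139.
Committed: pledge gives 245 − 82 = 163; no pledge gives 139 − 21 = 118. Stays. ✓
Opportunistic: pledge gives 245 − 179 = 66; no pledge gives 139 − 20 = 119. Deviates. ✗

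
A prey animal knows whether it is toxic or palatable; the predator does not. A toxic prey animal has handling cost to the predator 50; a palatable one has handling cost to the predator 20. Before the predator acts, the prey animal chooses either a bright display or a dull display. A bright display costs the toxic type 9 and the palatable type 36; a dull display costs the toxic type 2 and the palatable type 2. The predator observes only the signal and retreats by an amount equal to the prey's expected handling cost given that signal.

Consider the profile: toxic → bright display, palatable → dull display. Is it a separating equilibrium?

If types separate, bright display earns payment 50 and dull display earns 20.
Toxic: bright display gives 50 − 9 = 41; dull display gives 20 − 2 = 18. No deviation. ✓
Palatable: dull display gives 20 − 2 = 18; bright display gives 50 − 36 = 14. No deviation. ✓
Neither type gains from mimicking the other.

Yes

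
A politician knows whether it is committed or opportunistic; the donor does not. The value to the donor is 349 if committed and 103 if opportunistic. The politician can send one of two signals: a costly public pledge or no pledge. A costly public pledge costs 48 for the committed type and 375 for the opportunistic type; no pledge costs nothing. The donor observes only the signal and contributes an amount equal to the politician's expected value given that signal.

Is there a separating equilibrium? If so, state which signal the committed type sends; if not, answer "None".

Try committed → pledge, opportunistic → no pledge:
  If types separate, pledge earns payment 349 and no pledge earns 103.
  Committed: pledge gives 349 − 48 = 301; no pledge gives 103 − 0 = 103. No deviation. ✓
  Opportunistic: no pledge gives 103 − 0 = 103; pledge gives 349 − 375 = -26. No deviation. ✓
Both hold — the committed type sends pledge.

pledge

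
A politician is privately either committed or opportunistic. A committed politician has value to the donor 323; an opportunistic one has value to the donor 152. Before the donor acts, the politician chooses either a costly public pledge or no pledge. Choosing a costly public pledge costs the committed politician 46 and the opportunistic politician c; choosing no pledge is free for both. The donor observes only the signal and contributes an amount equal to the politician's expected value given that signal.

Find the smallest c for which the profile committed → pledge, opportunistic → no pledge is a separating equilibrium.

171

Under separation: pledge → committed (pays 323); no pledge → opportunistic (pays 152).
Committed: 323 − 46 = 277 ≥ 152 − 0 = 152. Holds regardless of c. ✓
Opportunistic: 152 − 0 ≥ 323 − c, so c ≥ 323 − 152 = 171.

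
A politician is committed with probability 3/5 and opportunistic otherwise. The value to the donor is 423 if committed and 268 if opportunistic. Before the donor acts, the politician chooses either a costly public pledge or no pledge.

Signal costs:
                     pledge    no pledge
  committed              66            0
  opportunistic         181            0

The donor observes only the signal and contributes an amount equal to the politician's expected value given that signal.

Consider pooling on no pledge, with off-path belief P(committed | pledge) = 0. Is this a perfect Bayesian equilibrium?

At the pooled signal (no pledge) the donor holds the prior 3/5 and pays 3/5·423 + 2/5·268 = 361. Off-path (pledge) belief 0 gives 0·423 + 1·268 = 268.
Committed: no pledge gives 361 − 0 = 361; pledge gives 268 − 66 = 202. Stays. ✓
Opportunistic: no pledge gives 361 − 0 = 361; pledge gives 268 − 181 = 87. Stays. ✓

Yes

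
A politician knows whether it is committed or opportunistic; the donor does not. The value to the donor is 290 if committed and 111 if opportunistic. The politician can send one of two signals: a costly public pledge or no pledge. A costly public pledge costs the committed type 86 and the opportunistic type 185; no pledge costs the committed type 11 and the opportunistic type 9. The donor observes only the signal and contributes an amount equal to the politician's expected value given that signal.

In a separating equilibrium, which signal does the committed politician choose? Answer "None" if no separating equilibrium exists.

None

Try committed → pledge, opportunistic → no pledge:
  If types separate, pledge earns payment 290 and no pledge earns 111.
  Committed: pledge gives 290 − 86 = 204; no pledge gives 111 − 11 = 100. No deviation. ✓
  Opportunistic: no pledge gives 111 − 9 = 102; pledge gives 290 − 185 = 105. Would deviate. ✗
Try committed → no pledge, opportunistic → pledge:
  If types separate, no pledge earns payment 290 and pledge earns 111.
  Committed: no pledge gives 290 − 11 = 279; pledge gives 111 − 86 = 25. No deviation. ✓
  Opportunistic: pledge gives 111 − 185 = -74; no pledge gives 290 − 9 = 281. Would deviate. ✗
Neither assignment is incentive-compatible.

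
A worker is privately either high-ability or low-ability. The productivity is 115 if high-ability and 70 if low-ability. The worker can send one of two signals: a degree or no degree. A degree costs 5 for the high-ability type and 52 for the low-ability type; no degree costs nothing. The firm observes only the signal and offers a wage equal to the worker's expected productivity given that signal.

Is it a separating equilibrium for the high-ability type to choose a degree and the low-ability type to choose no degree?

Under separation the firm infers type exactly: degree → high-ability (pays 115), no degree → low-ability (pays 70).
High-ability: degree gives 115 − 5 = 110; no degree gives 70 − 0 = 70. No deviation. ✓
Low-ability: no degree gives 70 − 0 = 70; degree gives 115 − 52 = 63. No deviation. ✓
Both incentive constraints hold.

Yes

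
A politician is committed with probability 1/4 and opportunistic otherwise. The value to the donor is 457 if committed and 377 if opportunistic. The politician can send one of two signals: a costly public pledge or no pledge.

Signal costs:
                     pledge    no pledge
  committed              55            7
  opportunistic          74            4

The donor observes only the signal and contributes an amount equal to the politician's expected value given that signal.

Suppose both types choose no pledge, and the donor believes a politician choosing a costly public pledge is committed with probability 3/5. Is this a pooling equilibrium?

Yes

On the equilibrium path (no pledge) the donor holds the prior 1/4 and pays 1/4·457 + 3/4·377 = 397. Off-path (pledge) belief 3/5 gives 3/5·457 + 2/5·377 = 425.
Committed: no pledge gives 397 − 7 = 390; pledge gives 425 − 55 = 370. Stays. ✓
Opportunistic: no pledge gives 397 − 4 = 393; pledge gives 425 − 74 = 351. Stays. ✓
Beliefs are Bayes-consistent on-path and both types best-respond.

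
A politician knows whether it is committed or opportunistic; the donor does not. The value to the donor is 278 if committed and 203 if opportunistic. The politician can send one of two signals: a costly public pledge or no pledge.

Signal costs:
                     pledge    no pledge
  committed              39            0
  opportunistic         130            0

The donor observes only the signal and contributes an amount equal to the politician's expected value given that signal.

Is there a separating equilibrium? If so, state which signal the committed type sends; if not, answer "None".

pledge

Try committed → pledge, opportunistic → no pledge:
  If types separate, pledge earns payment 278 and no pledge earns 203.
  Committed: pledge gives 278 − 39 = 239; no pledge gives 203 − 0 = 203. No deviation. ✓
  Opportunistic: no pledge gives 203 − 0 = 203; pledge gives 278 − 130 = 148. No deviation. ✓
Both hold — the committed type sends pledge.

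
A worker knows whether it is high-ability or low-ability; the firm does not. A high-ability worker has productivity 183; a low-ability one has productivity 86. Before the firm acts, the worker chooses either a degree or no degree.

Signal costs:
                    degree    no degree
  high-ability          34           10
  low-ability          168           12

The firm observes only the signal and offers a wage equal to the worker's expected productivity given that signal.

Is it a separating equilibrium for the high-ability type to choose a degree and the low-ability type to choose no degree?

Yes

Under separation the firm infers type exactly: degree → high-ability (pays 183), no degree → low-ability (pays 86).
High-ability: degree gives 183 − 34 = 149; no degree gives 86 − 10 = 76. No deviation. ✓
Low-ability: no degree gives 86 − 12 = 74; degree gives 183 − 168 = 15. No deviation. ✓
Both incentive constraints hold.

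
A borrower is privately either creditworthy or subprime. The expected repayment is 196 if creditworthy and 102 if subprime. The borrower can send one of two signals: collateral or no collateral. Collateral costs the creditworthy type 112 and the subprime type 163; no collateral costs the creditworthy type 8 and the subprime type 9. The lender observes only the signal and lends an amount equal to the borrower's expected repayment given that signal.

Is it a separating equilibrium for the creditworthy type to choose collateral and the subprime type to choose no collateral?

No

If types separate, collateral earns payment 196 and no collateral earns 102.
Creditworthy: collateral gives 196 − 112 = 84; no collateral gives 102 − 8 = 94. Would deviate. ✗
Subprime: no collateral gives 102 − 9 = 93; collateral gives 196 − 163 = 33. No deviation. ✓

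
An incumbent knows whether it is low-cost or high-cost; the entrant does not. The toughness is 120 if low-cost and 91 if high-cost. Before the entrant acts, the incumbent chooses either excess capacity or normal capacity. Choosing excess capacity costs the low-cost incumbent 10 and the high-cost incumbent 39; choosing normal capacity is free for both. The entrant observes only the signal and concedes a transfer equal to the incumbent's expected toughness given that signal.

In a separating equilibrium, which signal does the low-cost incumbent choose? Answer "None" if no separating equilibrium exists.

excess capacity

Try low-cost → excess capacity, high-cost → normal capacity:
  If types separate, excess capacity earns payment 120 and normal capacity earns 91.
  Low-cost: excess capacity gives 120 − 10 = 110; normal capacity gives 91 − 0 = 91. No deviation. ✓
  High-cost: normal capacity gives 91 − 0 = 91; excess capacity gives 120 − 39 = 81. No deviation. ✓
Both hold — the low-cost type sends excess capacity.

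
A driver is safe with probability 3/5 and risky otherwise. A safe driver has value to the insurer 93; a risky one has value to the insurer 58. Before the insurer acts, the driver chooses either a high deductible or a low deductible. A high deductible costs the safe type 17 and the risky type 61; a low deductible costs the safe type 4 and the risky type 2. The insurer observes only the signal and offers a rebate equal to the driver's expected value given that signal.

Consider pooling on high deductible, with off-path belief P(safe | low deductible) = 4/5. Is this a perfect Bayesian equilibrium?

No

At the pooled signal (high deductible) the insurer holds the prior 3/5 and pays 3/5·93 + 2/5·58 = 79. Off-path (low deductible) belief 4/5 gives 4/5·93 + 1/5·58 = 86.
Safe: high deductible gives 79 − 17 = 62; low deductible gives 86 − 4 = 82. Deviates. ✗
Risky: high deductible gives 79 − 61 = 18; low deductible gives 86 − 2 = 84. Deviates. ✗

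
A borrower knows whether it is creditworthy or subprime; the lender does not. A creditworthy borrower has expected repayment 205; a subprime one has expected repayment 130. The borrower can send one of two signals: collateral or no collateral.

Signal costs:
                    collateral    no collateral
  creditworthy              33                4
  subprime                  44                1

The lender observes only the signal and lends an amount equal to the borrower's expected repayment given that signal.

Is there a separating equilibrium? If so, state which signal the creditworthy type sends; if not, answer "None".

Try creditworthy → collateral, subprime → no collateral:
  If types separate, collateral earns payment 205 and no collateral earns 130.
  Creditworthy: collateral gives 205 − 33 = 172; no collateral gives 130 − 4 = 126. No deviation. ✓
  Subprime: no collateral gives 130 − 1 = 129; collateral gives 205 − 44 = 161. Would deviate. ✗
Try creditworthy → no collateral, subprime → collateral:
  If types separate, no collateral earns payment 205 and collateral earns 130.
  Creditworthy: no collateral gives 205 − 4 = 201; collateral gives 130 − 33 = 97. No deviation. ✓
  Subprime: collateral gives 130 − 44 = 86; no collateral gives 205 − 1 = 204. Would deviate. ✗
Neither assignment is incentive-compatible.

None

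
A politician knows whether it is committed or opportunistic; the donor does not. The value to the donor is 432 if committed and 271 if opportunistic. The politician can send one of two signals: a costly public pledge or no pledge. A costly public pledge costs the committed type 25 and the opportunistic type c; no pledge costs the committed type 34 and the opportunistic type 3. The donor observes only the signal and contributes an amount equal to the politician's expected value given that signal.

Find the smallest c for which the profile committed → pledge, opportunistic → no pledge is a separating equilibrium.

164

Under separation: pledge → committed (pays 432); no pledge → opportunistic (pays 271).
Committed: 432 − 25 = 407 ≥ 271 − 34 = 237. Holds regardless of c. ✓
Opportunistic: 271 − 3 ≥ 432 − c, so c ≥ 432 − 268 = 164.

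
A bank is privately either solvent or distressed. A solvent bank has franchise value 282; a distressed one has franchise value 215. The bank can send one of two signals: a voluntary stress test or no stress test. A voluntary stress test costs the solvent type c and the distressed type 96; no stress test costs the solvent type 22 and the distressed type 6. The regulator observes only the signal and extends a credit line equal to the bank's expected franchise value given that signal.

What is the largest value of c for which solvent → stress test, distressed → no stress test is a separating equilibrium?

Under separation: stress test → solvent (pays 282); no stress test → distressed (pays 215).
Distressed: 215 − 6 = 209 ≥ 282 − 96 = 186. Holds regardless of c. ✓
Solvent: 282 − c ≥ 215 − 22, so c ≤ 282 − 193 = 89.

89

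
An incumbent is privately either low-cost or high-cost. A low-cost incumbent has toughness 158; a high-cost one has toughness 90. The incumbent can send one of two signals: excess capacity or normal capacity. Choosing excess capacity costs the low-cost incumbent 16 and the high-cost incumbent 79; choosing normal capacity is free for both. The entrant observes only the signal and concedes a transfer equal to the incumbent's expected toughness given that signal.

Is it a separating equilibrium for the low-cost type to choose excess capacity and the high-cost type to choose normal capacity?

Under separation the entrant infers type exactly: excess capacity → low-cost (pays 158), normal capacity → high-cost (pays 90).
Low-cost: excess capacity gives 158 − 16 = 142; normal capacity gives 90 − 0 = 90. No deviation. ✓
High-cost: normal capacity gives 90 − 0 = 90; excess capacity gives 158 − 79 = 79. No deviation. ✓
Neither type gains from mimicking the other.

Yes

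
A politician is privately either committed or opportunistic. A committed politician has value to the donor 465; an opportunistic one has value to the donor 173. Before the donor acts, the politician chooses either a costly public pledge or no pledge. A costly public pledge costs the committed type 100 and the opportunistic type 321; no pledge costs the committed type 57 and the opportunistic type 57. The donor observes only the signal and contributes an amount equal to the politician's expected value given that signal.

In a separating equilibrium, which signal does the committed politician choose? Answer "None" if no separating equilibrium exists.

Try committed → pledge, opportunistic → no pledge:
  If types separate, pledge earns payment 465 and no pledge earns 173.
  Committed: pledge gives 465 − 100 = 365; no pledge gives 173 − 57 = 116. No deviation. ✓
  Opportunistic: no pledge gives 173 − 57 = 116; pledge gives 465 − 321 = 144. Would deviate. ✗
Try committed → no pledge, opportunistic → pledge:
  If types separate, no pledge earns payment 465 and pledge earns 173.
  Committed: no pledge gives 465 − 57 = 408; pledge gives 173 − 100 = 73. No deviation. ✓
  Opportunistic: pledge gives 173 − 321 = -148; no pledge gives 465 − 57 = 408. Would deviate. ✗
Neither assignment is incentive-compatible.

None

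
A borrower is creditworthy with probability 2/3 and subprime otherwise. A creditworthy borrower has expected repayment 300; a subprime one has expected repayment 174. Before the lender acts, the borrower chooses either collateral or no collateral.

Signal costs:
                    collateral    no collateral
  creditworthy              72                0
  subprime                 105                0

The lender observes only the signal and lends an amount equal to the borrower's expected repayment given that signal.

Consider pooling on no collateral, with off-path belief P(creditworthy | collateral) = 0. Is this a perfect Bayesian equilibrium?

At the pooled signal (no collateral) the lender holds the prior 2/3 and pays 2/3·300 + 1/3·174 = 258. Off-path (collateral) belief 0 gives 0·300 + 1·174 = 174.
Creditworthy: no collateral gives 258 − 0 = 258; collateral gives 174 − 72 = 102. Stays. ✓
Subprime: no collateral gives 258 − 0 = 258; collateral gives 174 − 105 = 69. Stays. ✓

Yes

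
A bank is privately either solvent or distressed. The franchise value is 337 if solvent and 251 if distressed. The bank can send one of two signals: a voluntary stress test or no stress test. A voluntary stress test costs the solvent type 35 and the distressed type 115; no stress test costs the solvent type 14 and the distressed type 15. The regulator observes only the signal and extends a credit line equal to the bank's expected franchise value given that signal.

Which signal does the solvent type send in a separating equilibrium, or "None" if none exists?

stress test

Try solvent → stress test, distressed → no stress test:
  If types separate, stress test earns payment 337 and no stress test earns 251.
  Solvent: stress test gives 337 − 35 = 302; no stress test gives 251 − 14 = 237. No deviation. ✓
  Distressed: no stress test gives 251 − 15 = 236; stress test gives 337 − 115 = 222. No deviation. ✓
Both hold — the solvent type sends stress test.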